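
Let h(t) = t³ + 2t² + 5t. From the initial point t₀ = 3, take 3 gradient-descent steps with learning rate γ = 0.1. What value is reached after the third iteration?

-2.7719552

h′(t) = 3t² + 4t + 5
Step 1: h′(3) = 44; t₁ = 3 − 0.1·44 = -1.4
Step 2: h′(-1.4) = 5.28; t₂ = -1.4 − 0.1·5.28 = -1.928
Step 3: h′(-1.928) = 8.439552; t₃ = -1.928 − 0.1·8.439552 = -2.7719552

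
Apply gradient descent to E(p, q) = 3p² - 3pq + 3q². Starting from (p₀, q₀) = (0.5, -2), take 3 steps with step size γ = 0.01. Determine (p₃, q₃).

(0.257459, -1.6264685)

∇E = (6p - 3q, -3p + 6q)
Step 1: at (0.5, -2), ∇E = (9, -13.5) → (0.5, -2) − 0.01·(9, -13.5) = (0.41, -1.865)
Step 2: at (0.41, -1.865), ∇E = (8.055, -12.42) → (0.41, -1.865) − 0.01·(8.055, -12.42) = (0.32945, -1.7408)
Step 3: at (0.32945, -1.7408), ∇E = (7.1991, -11.43315) → (0.32945, -1.7408) − 0.01·(7.1991, -11.43315) = (0.257459, -1.6264685)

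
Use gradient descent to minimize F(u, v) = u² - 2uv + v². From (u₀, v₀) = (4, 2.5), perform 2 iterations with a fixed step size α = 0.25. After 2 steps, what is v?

∇F = (2u - 2v, -2u + 2v)
Step 1: at (4, 2.5), ∇F = (3, -3) → (4, 2.5) − 0.25·(3, -3) = (3.25, 3.25)
Step 2: at (3.25, 3.25), ∇F = (0, 0) → (3.25, 3.25) − 0.25·(0, 0) = (3.25, 3.25)
v = 3.25

3.25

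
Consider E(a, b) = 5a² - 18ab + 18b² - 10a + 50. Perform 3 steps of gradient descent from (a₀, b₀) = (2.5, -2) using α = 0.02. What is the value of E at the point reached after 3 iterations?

∇E = (10a - 18b - 10, -18a + 36b)
(a₁, b₁) = (2.5, -2) − 0.02·(51, -117) = (1.48, 0.34)
(a₂, b₂) = (1.48, 0.34) − 0.02·(-1.32, -14.4) = (1.5064, 0.628)
(a₃, b₃) = (1.5064, 0.628) − 0.02·(-6.24, -4.5072) = (1.6312, 0.718144)
E(1.6312, 0.718144) = 35.189364814848

35.189364814848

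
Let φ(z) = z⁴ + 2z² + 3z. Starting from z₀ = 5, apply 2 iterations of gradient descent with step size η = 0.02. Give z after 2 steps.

7.93850688

φ′(z) = 4z³ + 4z + 3
z₁ = 5 − 0.02·523 = -5.46
z₂ = -5.46 − 0.02·(-669.925344) = 7.93850688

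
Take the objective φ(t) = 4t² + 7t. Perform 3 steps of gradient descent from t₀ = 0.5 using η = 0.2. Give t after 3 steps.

φ′(t) = 8t + 7
Step 1: φ′(0.5) = 11; t₁ = 0.5 − 0.2·11 = -1.7
Step 2: φ′(-1.7) = -6.6; t₂ = -1.7 − 0.2·(-6.6) = -0.38
Step 3: φ′(-0.38) = 3.96; t₃ = -0.38 − 0.2·3.96 = -1.172

-1.172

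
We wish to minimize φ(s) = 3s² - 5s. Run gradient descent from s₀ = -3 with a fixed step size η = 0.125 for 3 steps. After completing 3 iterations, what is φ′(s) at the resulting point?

φ′(s) = 6s - 5
Step 1: φ′(-3) = -23; s₁ = -3 − 0.125·(-23) = -0.125
Step 2: φ′(-0.125) = -5.75; s₂ = -0.125 − 0.125·(-5.75) = 0.59375
Step 3: φ′(0.59375) = -1.4375; s₃ = 0.59375 − 0.125·(-1.4375) = 0.7734375
φ′(s) at (0.7734375) = -0.359375

-0.359375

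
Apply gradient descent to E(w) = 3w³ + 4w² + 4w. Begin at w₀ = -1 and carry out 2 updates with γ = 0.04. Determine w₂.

-1.4944

E′(w) = 9w² + 8w + 4
Step 1: E′(-1) = 5; w₁ = -1 − 0.04·5 = -1.2
Step 2: E′(-1.2) = 7.36; w₂ = -1.2 − 0.04·7.36 = -1.4944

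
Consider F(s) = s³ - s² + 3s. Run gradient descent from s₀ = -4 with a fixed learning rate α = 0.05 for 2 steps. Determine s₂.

-15.040375

F′(s) = 3s² - 2s + 3
Step 1: F′(-4) = 59; s₁ = -4 − 0.05·59 = -6.95
Step 2: F′(-6.95) = 161.8075; s₂ = -6.95 − 0.05·161.8075 = -15.040375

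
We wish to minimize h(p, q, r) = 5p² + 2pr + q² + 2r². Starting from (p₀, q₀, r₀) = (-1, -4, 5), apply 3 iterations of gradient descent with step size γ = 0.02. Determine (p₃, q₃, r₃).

(-0.960832, -3.538944, 4.00352)

∇h = (10p + 2r, 2q, 2p + 4r)
(p₁, q₁, r₁) = (-1, -4, 5) − 0.02·(0, -8, 18) = (-1, -3.84, 4.64)
(p₂, q₂, r₂) = (-1, -3.84, 4.64) − 0.02·(-0.72, -7.68, 16.56) = (-0.9856, -3.6864, 4.3088)
(p₃, q₃, r₃) = (-0.9856, -3.6864, 4.3088) − 0.02·(-1.2384, -7.3728, 15.264) = (-0.960832, -3.538944, 4.00352)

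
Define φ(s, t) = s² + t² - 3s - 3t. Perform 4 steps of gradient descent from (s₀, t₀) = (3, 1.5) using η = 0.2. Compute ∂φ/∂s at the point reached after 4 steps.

∇φ = (2s - 3, 2t - 3)
Step 1: at (3, 1.5), ∇φ = (3, 0) → (3, 1.5) − 0.2·(3, 0) = (2.4, 1.5)
Step 2: at (2.4, 1.5), ∇φ = (1.8, 0) → (2.4, 1.5) − 0.2·(1.8, 0) = (2.04, 1.5)
Step 3: at (2.04, 1.5), ∇φ = (1.08, 0) → (2.04, 1.5) − 0.2·(1.08, 0) = (1.824, 1.5)
Step 4: at (1.824, 1.5), ∇φ = (0.648, 0) → (1.824, 1.5) − 0.2·(0.648, 0) = (1.6944, 1.5)
∂φ/∂s at (1.6944, 1.5) = 0.3888

0.3888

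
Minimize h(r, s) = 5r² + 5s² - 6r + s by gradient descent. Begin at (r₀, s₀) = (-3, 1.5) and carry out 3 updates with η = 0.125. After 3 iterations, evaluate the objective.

∇h = (10r - 6, 10s + 1)
Step 1: at (-3, 1.5), ∇h = (-36, 16) → (-3, 1.5) − 0.125·(-36, 16) = (1.5, -0.5)
Step 2: at (1.5, -0.5), ∇h = (9, -4) → (1.5, -0.5) − 0.125·(9, -4) = (0.375, 0)
Step 3: at (0.375, 0), ∇h = (-2.25, 1) → (0.375, 0) − 0.125·(-2.25, 1) = (0.65625, -0.125)
h(0.65625, -0.125) = -1.8310546875

-1.8310546875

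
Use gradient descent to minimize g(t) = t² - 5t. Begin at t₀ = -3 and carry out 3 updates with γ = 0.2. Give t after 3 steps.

g′(t) = 2t - 5
Step 1: g′(-3) = -11; t₁ = -3 − 0.2·(-11) = -0.8
Step 2: g′(-0.8) = -6.6; t₂ = -0.8 − 0.2·(-6.6) = 0.52
Step 3: g′(0.52) = -3.96; t₃ = 0.52 − 0.2·(-3.96) = 1.312

1.312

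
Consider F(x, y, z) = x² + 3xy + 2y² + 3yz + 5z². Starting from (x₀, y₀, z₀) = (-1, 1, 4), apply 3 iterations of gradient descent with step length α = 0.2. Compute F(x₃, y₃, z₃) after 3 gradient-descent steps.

375.924544

∇F = (2x + 3y, 3x + 4y + 3z, 3y + 10z)
(x₁, y₁, z₁) = (-1, 1, 4) − 0.2·(1, 13, 43) = (-1.2, -1.6, -4.6)
(x₂, y₂, z₂) = (-1.2, -1.6, -4.6) − 0.2·(-7.2, -23.8, -50.8) = (0.24, 3.16, 5.56)
(x₃, y₃, z₃) = (0.24, 3.16, 5.56) − 0.2·(9.96, 30.04, 65.08) = (-1.752, -2.848, -7.456)
F(-1.752, -2.848, -7.456) = 375.924544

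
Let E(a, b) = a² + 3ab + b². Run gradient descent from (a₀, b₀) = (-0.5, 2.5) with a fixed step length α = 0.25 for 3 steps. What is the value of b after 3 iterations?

2.9140625

∇E = (2a + 3b, 3a + 2b)
(a₁, b₁) = (-0.5, 2.5) − 0.25·(6.5, 3.5) = (-2.125, 1.625)
(a₂, b₂) = (-2.125, 1.625) − 0.25·(0.625, -3.125) = (-2.28125, 2.40625)
(a₃, b₃) = (-2.28125, 2.40625) − 0.25·(2.65625, -2.03125) = (-2.9453125, 2.9140625)
b = 2.9140625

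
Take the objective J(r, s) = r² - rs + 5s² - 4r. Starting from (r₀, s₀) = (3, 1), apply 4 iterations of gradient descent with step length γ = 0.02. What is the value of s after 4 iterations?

∇J = (2r - s - 4, -r + 10s)
(r₁, s₁) = (3, 1) − 0.02·(1, 7) = (2.98, 0.86)
(r₂, s₂) = (2.98, 0.86) − 0.02·(1.1, 5.62) = (2.958, 0.7476)
(r₃, s₃) = (2.958, 0.7476) − 0.02·(1.1684, 4.518) = (2.934632, 0.65724)
(r₄, s₄) = (2.934632, 0.65724) − 0.02·(1.212024, 3.637768) = (2.91039152, 0.58448464)
s = 0.58448464

0.58448464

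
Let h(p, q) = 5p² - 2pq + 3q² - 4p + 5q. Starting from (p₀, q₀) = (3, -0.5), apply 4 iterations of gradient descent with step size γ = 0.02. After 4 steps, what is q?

-0.33635456

∇h = (10p - 2q - 4, -2p + 6q + 5)
(p₁, q₁) = (3, -0.5) − 0.02·(27, -4) = (2.46, -0.42)
(p₂, q₂) = (2.46, -0.42) − 0.02·(21.44, -2.44) = (2.0312, -0.3712)
(p₃, q₃) = (2.0312, -0.3712) − 0.02·(17.0544, -1.2896) = (1.690112, -0.345408)
(p₄, q₄) = (1.690112, -0.345408) − 0.02·(13.591936, -0.452672) = (1.41827328, -0.33635456)
q = -0.33635456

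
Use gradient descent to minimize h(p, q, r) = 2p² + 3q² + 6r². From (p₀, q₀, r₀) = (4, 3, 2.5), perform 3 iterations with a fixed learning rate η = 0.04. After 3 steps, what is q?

∇h = (4p, 6q, 12r)
Step 1: at (4, 3, 2.5), ∇h = (16, 18, 30) → (4, 3, 2.5) − 0.04·(16, 18, 30) = (3.36, 2.28, 1.3)
Step 2: at (3.36, 2.28, 1.3), ∇h = (13.44, 13.68, 15.6) → (3.36, 2.28, 1.3) − 0.04·(13.44, 13.68, 15.6) = (2.8224, 1.7328, 0.676)
Step 3: at (2.8224, 1.7328, 0.676), ∇h = (11.2896, 10.3968, 8.112) → (2.8224, 1.7328, 0.676) − 0.04·(11.2896, 10.3968, 8.112) = (2.370816, 1.316928, 0.35152)
q = 1.316928

1.316928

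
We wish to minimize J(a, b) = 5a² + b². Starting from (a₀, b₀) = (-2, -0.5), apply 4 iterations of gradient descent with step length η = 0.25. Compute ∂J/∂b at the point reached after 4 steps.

∇J = (10a, 2b)
(a₁, b₁) = (-2, -0.5) − 0.25·(-20, -1) = (3, -0.25)
(a₂, b₂) = (3, -0.25) − 0.25·(30, -0.5) = (-4.5, -0.125)
(a₃, b₃) = (-4.5, -0.125) − 0.25·(-45, -0.25) = (6.75, -0.0625)
(a₄, b₄) = (6.75, -0.0625) − 0.25·(67.5, -0.125) = (-10.125, -0.03125)
∂J/∂b at (-10.125, -0.03125) = -0.0625

-0.0625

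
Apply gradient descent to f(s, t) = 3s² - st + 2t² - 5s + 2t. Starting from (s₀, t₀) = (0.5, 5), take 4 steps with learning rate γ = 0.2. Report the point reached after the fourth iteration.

∇f = (6s - t - 5, -s + 4t + 2)
Step 1: at (0.5, 5), ∇f = (-7, 21.5) → (0.5, 5) − 0.2·(-7, 21.5) = (1.9, 0.7)
Step 2: at (1.9, 0.7), ∇f = (5.7, 2.9) → (1.9, 0.7) − 0.2·(5.7, 2.9) = (0.76, 0.12)
Step 3: at (0.76, 0.12), ∇f = (-0.56, 1.72) → (0.76, 0.12) − 0.2·(-0.56, 1.72) = (0.872, -0.224)
Step 4: at (0.872, -0.224), ∇f = (0.456, 0.232) → (0.872, -0.224) − 0.2·(0.456, 0.232) = (0.7808, -0.2704)

(0.7808, -0.2704)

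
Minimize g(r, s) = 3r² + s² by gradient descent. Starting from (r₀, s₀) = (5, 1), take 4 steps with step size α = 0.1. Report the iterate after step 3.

(0.32, 0.512)

∇g = (6r, 2s)
(r₁, s₁) = (5, 1) − 0.1·(30, 2) = (2, 0.8)
(r₂, s₂) = (2, 0.8) − 0.1·(12, 1.6) = (0.8, 0.64)
(r₃, s₃) = (0.8, 0.64) − 0.1·(4.8, 1.28) = (0.32, 0.512)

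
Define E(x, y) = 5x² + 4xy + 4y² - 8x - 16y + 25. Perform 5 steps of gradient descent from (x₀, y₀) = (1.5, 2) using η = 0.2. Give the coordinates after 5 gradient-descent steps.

(-10.54704, -6.23488)

∇E = (10x + 4y - 8, 4x + 8y - 16)
Step 1: at (1.5, 2), ∇E = (15, 6) → (1.5, 2) − 0.2·(15, 6) = (-1.5, 0.8)
Step 2: at (-1.5, 0.8), ∇E = (-19.8, -15.6) → (-1.5, 0.8) − 0.2·(-19.8, -15.6) = (2.46, 3.92)
Step 3: at (2.46, 3.92), ∇E = (32.28, 25.2) → (2.46, 3.92) − 0.2·(32.28, 25.2) = (-3.996, -1.12)
Step 4: at (-3.996, -1.12), ∇E = (-52.44, -40.944) → (-3.996, -1.12) − 0.2·(-52.44, -40.944) = (6.492, 7.0688)
Step 5: at (6.492, 7.0688), ∇E = (85.1952, 66.5184) → (6.492, 7.0688) − 0.2·(85.1952, 66.5184) = (-10.54704, -6.23488)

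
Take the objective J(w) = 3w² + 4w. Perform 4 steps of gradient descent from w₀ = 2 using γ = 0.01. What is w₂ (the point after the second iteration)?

1.6896

J′(w) = 6w + 4
Step 1: J′(2) = 16; w₁ = 2 − 0.01·16 = 1.84
Step 2: J′(1.84) = 15.04; w₂ = 1.84 − 0.01·15.04 = 1.6896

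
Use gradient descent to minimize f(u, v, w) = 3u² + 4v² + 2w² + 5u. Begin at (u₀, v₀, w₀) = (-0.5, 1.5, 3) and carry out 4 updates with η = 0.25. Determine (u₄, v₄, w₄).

∇f = (6u + 5, 8v, 4w)
Step 1: at (-0.5, 1.5, 3), ∇f = (2, 12, 12) → (-0.5, 1.5, 3) − 0.25·(2, 12, 12) = (-1, -1.5, 0)
Step 2: at (-1, -1.5, 0), ∇f = (-1, -12, 0) → (-1, -1.5, 0) − 0.25·(-1, -12, 0) = (-0.75, 1.5, 0)
Step 3: at (-0.75, 1.5, 0), ∇f = (0.5, 12, 0) → (-0.75, 1.5, 0) − 0.25·(0.5, 12, 0) = (-0.875, -1.5, 0)
Step 4: at (-0.875, -1.5, 0), ∇f = (-0.25, -12, 0) → (-0.875, -1.5, 0) − 0.25·(-0.25, -12, 0) = (-0.8125, 1.5, 0)

(-0.8125, 1.5, 0)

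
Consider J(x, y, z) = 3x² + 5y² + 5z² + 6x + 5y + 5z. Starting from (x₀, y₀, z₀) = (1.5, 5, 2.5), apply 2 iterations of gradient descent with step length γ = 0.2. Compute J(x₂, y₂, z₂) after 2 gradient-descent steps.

190.78

∇J = (6x + 6, 10y + 5, 10z + 5)
Step 1: at (1.5, 5, 2.5), ∇J = (15, 55, 30) → (1.5, 5, 2.5) − 0.2·(15, 55, 30) = (-1.5, -6, -3.5)
Step 2: at (-1.5, -6, -3.5), ∇J = (-3, -55, -30) → (-1.5, -6, -3.5) − 0.2·(-3, -55, -30) = (-0.9, 5, 2.5)
J(-0.9, 5, 2.5) = 190.78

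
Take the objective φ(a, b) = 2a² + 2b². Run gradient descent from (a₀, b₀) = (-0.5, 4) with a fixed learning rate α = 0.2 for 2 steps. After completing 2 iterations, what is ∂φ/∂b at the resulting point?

∇φ = (4a, 4b)
Step 1: at (-0.5, 4), ∇φ = (-2, 16) → (-0.5, 4) − 0.2·(-2, 16) = (-0.1, 0.8)
Step 2: at (-0.1, 0.8), ∇φ = (-0.4, 3.2) → (-0.1, 0.8) − 0.2·(-0.4, 3.2) = (-0.02, 0.16)
∂φ/∂b at (-0.02, 0.16) = 0.64

0.64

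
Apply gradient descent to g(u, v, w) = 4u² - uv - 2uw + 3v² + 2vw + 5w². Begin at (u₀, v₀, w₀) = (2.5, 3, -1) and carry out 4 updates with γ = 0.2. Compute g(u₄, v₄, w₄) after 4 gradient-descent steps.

89.95974144

∇g = (8u - v - 2w, -u + 6v + 2w, -2u + 2v + 10w)
Step 1: at (2.5, 3, -1), ∇g = (19, 13.5, -9) → (2.5, 3, -1) − 0.2·(19, 13.5, -9) = (-1.3, 0.3, 0.8)
Step 2: at (-1.3, 0.3, 0.8), ∇g = (-12.3, 4.7, 11.2) → (-1.3, 0.3, 0.8) − 0.2·(-12.3, 4.7, 11.2) = (1.16, -0.64, -1.44)
Step 3: at (1.16, -0.64, -1.44), ∇g = (12.8, -7.88, -18) → (1.16, -0.64, -1.44) − 0.2·(12.8, -7.88, -18) = (-1.4, 0.936, 2.16)
Step 4: at (-1.4, 0.936, 2.16), ∇g = (-16.456, 11.336, 26.272) → (-1.4, 0.936, 2.16) − 0.2·(-16.456, 11.336, 26.272) = (1.8912, -1.3312, -3.0944)
g(1.8912, -1.3312, -3.0944) = 89.95974144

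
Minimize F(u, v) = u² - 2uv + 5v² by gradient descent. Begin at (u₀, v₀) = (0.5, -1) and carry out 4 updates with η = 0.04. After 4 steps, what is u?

∇F = (2u - 2v, -2u + 10v)
(u₁, v₁) = (0.5, -1) − 0.04·(3, -11) = (0.38, -0.56)
(u₂, v₂) = (0.38, -0.56) − 0.04·(1.88, -6.36) = (0.3048, -0.3056)
(u₃, v₃) = (0.3048, -0.3056) − 0.04·(1.2208, -3.6656) = (0.255968, -0.158976)
(u₄, v₄) = (0.255968, -0.158976) − 0.04·(0.829888, -2.101696) = (0.22277248, -0.07490816)
u = 0.22277248

0.22277248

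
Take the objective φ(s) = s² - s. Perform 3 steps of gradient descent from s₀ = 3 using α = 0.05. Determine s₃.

φ′(s) = 2s - 1
s₁ = 3 − 0.05·5 = 2.75
s₂ = 2.75 − 0.05·4.5 = 2.525
s₃ = 2.525 − 0.05·4.05 = 2.3225

2.3225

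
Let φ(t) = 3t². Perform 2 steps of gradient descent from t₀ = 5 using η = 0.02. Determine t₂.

φ′(t) = 6t
t₁ = 5 − 0.02·30 = 4.4
t₂ = 4.4 − 0.02·26.4 = 3.872

3.872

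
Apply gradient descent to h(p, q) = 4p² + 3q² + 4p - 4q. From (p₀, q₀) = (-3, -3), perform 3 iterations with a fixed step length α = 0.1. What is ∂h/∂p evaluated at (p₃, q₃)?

∇h = (8p + 4, 6q - 4)
Step 1: at (-3, -3), ∇h = (-20, -22) → (-3, -3) − 0.1·(-20, -22) = (-1, -0.8)
Step 2: at (-1, -0.8), ∇h = (-4, -8.8) → (-1, -0.8) − 0.1·(-4, -8.8) = (-0.6, 0.08)
Step 3: at (-0.6, 0.08), ∇h = (-0.8, -3.52) → (-0.6, 0.08) − 0.1·(-0.8, -3.52) = (-0.52, 0.432)
∂h/∂p at (-0.52, 0.432) = -0.16

-0.16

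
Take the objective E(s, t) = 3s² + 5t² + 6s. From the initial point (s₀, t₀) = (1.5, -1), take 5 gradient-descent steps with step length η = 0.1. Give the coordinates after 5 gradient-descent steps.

(-0.9744, 0)

∇E = (6s + 6, 10t)
Step 1: at (1.5, -1), ∇E = (15, -10) → (1.5, -1) − 0.1·(15, -10) = (0, 0)
Step 2: at (0, 0), ∇E = (6, 0) → (0, 0) − 0.1·(6, 0) = (-0.6, 0)
Step 3: at (-0.6, 0), ∇E = (2.4, 0) → (-0.6, 0) − 0.1·(2.4, 0) = (-0.84, 0)
Step 4: at (-0.84, 0), ∇E = (0.96, 0) → (-0.84, 0) − 0.1·(0.96, 0) = (-0.936, 0)
Step 5: at (-0.936, 0), ∇E = (0.384, 0) → (-0.936, 0) − 0.1·(0.384, 0) = (-0.9744, 0)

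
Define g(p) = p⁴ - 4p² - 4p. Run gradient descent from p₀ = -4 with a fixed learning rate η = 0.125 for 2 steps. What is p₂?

g′(p) = 4p³ - 8p - 4
p₁ = -4 − 0.125·(-228) = 24.5
p₂ = 24.5 − 0.125·58624.5 = -7303.5625

-7303.5625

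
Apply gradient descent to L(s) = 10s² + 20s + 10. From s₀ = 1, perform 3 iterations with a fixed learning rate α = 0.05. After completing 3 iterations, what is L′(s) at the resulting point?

L′(s) = 20s + 20
Step 1: L′(1) = 40; s₁ = 1 − 0.05·40 = -1
Step 2: L′(-1) = 0; s₂ = -1 − 0.05·0 = -1
Step 3: L′(-1) = 0; s₃ = -1 − 0.05·0 = -1
L′(s) at (-1) = 0

0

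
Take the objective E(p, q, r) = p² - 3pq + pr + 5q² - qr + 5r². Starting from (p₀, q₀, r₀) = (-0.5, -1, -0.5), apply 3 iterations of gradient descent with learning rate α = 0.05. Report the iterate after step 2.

∇E = (2p - 3q + r, -3p + 10q - r, p - q + 10r)
Step 1: at (-0.5, -1, -0.5), ∇E = (1.5, -8, -4.5) → (-0.5, -1, -0.5) − 0.05·(1.5, -8, -4.5) = (-0.575, -0.6, -0.275)
Step 2: at (-0.575, -0.6, -0.275), ∇E = (0.375, -4, -2.725) → (-0.575, -0.6, -0.275) − 0.05·(0.375, -4, -2.725) = (-0.59375, -0.4, -0.13875)

(-0.59375, -0.4, -0.13875)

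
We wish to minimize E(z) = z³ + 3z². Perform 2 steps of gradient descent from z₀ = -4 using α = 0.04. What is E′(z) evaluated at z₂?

95.216711073792

E′(z) = 3z² + 6z
z₁ = -4 − 0.04·24 = -4.96
z₂ = -4.96 − 0.04·44.0448 = -6.721792
E′(z) at (-6.721792) = 95.216711073792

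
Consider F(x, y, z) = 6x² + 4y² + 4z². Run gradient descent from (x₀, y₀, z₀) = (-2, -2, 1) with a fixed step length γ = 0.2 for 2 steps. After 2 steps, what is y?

-0.72

∇F = (12x, 8y, 8z)
Step 1: at (-2, -2, 1), ∇F = (-24, -16, 8) → (-2, -2, 1) − 0.2·(-24, -16, 8) = (2.8, 1.2, -0.6)
Step 2: at (2.8, 1.2, -0.6), ∇F = (33.6, 9.6, -4.8) → (2.8, 1.2, -0.6) − 0.2·(33.6, 9.6, -4.8) = (-3.92, -0.72, 0.36)
y = -0.72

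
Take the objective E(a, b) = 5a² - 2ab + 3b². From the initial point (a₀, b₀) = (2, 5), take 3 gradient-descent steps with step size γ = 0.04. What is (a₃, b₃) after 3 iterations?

∇E = (10a - 2b, -2a + 6b)
Step 1: at (2, 5), ∇E = (10, 26) → (2, 5) − 0.04·(10, 26) = (1.6, 3.96)
Step 2: at (1.6, 3.96), ∇E = (8.08, 20.56) → (1.6, 3.96) − 0.04·(8.08, 20.56) = (1.2768, 3.1376)
Step 3: at (1.2768, 3.1376), ∇E = (6.4928, 16.272) → (1.2768, 3.1376) − 0.04·(6.4928, 16.272) = (1.017088, 2.48672)

(1.017088, 2.48672)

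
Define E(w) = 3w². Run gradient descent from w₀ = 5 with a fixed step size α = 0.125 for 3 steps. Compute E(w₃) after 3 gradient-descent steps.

E′(w) = 6w
Step 1: E′(5) = 30; w₁ = 5 − 0.125·30 = 1.25
Step 2: E′(1.25) = 7.5; w₂ = 1.25 − 0.125·7.5 = 0.3125
Step 3: E′(0.3125) = 1.875; w₃ = 0.3125 − 0.125·1.875 = 0.078125
E(0.078125) = 0.018310546875

0.018310546875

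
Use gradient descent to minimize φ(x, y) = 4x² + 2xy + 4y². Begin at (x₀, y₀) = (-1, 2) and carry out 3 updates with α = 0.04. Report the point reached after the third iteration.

∇φ = (8x + 2y, 2x + 8y)
(x₁, y₁) = (-1, 2) − 0.04·(-4, 14) = (-0.84, 1.44)
(x₂, y₂) = (-0.84, 1.44) − 0.04·(-3.84, 9.84) = (-0.6864, 1.0464)
(x₃, y₃) = (-0.6864, 1.0464) − 0.04·(-3.3984, 6.9984) = (-0.550464, 0.766464)

(-0.550464, 0.766464)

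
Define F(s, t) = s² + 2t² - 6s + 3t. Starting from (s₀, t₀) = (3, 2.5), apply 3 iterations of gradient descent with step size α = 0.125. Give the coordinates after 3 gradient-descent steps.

(3, -0.34375)

∇F = (2s - 6, 4t + 3)
Step 1: at (3, 2.5), ∇F = (0, 13) → (3, 2.5) − 0.125·(0, 13) = (3, 0.875)
Step 2: at (3, 0.875), ∇F = (0, 6.5) → (3, 0.875) − 0.125·(0, 6.5) = (3, 0.0625)
Step 3: at (3, 0.0625), ∇F = (0, 3.25) → (3, 0.0625) − 0.125·(0, 3.25) = (3, -0.34375)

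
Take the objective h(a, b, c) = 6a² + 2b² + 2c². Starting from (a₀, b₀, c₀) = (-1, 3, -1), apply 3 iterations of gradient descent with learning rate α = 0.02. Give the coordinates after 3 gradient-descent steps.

(-0.438976, 2.336064, -0.778688)

∇h = (12a, 4b, 4c)
(a₁, b₁, c₁) = (-1, 3, -1) − 0.02·(-12, 12, -4) = (-0.76, 2.76, -0.92)
(a₂, b₂, c₂) = (-0.76, 2.76, -0.92) − 0.02·(-9.12, 11.04, -3.68) = (-0.5776, 2.5392, -0.8464)
(a₃, b₃, c₃) = (-0.5776, 2.5392, -0.8464) − 0.02·(-6.9312, 10.1568, -3.3856) = (-0.438976, 2.336064, -0.778688)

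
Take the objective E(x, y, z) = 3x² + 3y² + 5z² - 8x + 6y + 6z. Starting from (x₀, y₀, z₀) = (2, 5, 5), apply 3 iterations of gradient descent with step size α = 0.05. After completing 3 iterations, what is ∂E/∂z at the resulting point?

∇E = (6x - 8, 6y + 6, 10z + 6)
Step 1: at (2, 5, 5), ∇E = (4, 36, 56) → (2, 5, 5) − 0.05·(4, 36, 56) = (1.8, 3.2, 2.2)
Step 2: at (1.8, 3.2, 2.2), ∇E = (2.8, 25.2, 28) → (1.8, 3.2, 2.2) − 0.05·(2.8, 25.2, 28) = (1.66, 1.94, 0.8)
Step 3: at (1.66, 1.94, 0.8), ∇E = (1.96, 17.64, 14) → (1.66, 1.94, 0.8) − 0.05·(1.96, 17.64, 14) = (1.562, 1.058, 0.1)
∂E/∂z at (1.562, 1.058, 0.1) = 7

7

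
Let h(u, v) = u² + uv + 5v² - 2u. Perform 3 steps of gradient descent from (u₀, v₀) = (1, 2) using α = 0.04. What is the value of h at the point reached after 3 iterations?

∇h = (2u + v - 2, u + 10v)
(u₁, v₁) = (1, 2) − 0.04·(2, 21) = (0.92, 1.16)
(u₂, v₂) = (0.92, 1.16) − 0.04·(1, 12.52) = (0.88, 0.6592)
(u₃, v₃) = (0.88, 0.6592) − 0.04·(0.4192, 7.472) = (0.863232, 0.36032)
h(0.863232, 0.36032) = -0.021102247936

-0.021102247936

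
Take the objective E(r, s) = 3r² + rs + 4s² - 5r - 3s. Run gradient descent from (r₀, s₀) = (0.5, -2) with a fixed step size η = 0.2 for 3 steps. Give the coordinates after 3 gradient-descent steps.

(1.056, 0.928)

∇E = (6r + s - 5, r + 8s - 3)
(r₁, s₁) = (0.5, -2) − 0.2·(-4, -18.5) = (1.3, 1.7)
(r₂, s₂) = (1.3, 1.7) − 0.2·(4.5, 11.9) = (0.4, -0.68)
(r₃, s₃) = (0.4, -0.68) − 0.2·(-3.28, -8.04) = (1.056, 0.928)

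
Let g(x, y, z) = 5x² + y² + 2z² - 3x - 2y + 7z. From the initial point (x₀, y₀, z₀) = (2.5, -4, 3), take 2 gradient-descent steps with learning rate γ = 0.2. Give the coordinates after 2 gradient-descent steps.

∇g = (10x - 3, 2y - 2, 4z + 7)
Step 1: at (2.5, -4, 3), ∇g = (22, -10, 19) → (2.5, -4, 3) − 0.2·(22, -10, 19) = (-1.9, -2, -0.8)
Step 2: at (-1.9, -2, -0.8), ∇g = (-22, -6, 3.8) → (-1.9, -2, -0.8) − 0.2·(-22, -6, 3.8) = (2.5, -0.8, -1.56)

(2.5, -0.8, -1.56)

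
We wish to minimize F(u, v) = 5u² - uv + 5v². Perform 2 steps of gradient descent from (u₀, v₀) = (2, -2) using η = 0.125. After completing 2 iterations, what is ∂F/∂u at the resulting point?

∇F = (10u - v, -u + 10v)
(u₁, v₁) = (2, -2) − 0.125·(22, -22) = (-0.75, 0.75)
(u₂, v₂) = (-0.75, 0.75) − 0.125·(-8.25, 8.25) = (0.28125, -0.28125)
∂F/∂u at (0.28125, -0.28125) = 3.09375

3.09375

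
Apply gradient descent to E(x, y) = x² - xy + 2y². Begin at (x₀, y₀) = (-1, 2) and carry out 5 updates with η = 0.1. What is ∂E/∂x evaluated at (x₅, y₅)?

∇E = (2x - y, -x + 4y)
Step 1: at (-1, 2), ∇E = (-4, 9) → (-1, 2) − 0.1·(-4, 9) = (-0.6, 1.1)
Step 2: at (-0.6, 1.1), ∇E = (-2.3, 5) → (-0.6, 1.1) − 0.1·(-2.3, 5) = (-0.37, 0.6)
Step 3: at (-0.37, 0.6), ∇E = (-1.34, 2.77) → (-0.37, 0.6) − 0.1·(-1.34, 2.77) = (-0.236, 0.323)
Step 4: at (-0.236, 0.323), ∇E = (-0.795, 1.528) → (-0.236, 0.323) − 0.1·(-0.795, 1.528) = (-0.1565, 0.1702)
Step 5: at (-0.1565, 0.1702), ∇E = (-0.4832, 0.8373) → (-0.1565, 0.1702) − 0.1·(-0.4832, 0.8373) = (-0.10818, 0.08647)
∂E/∂x at (-0.10818, 0.08647) = -0.30283

-0.30283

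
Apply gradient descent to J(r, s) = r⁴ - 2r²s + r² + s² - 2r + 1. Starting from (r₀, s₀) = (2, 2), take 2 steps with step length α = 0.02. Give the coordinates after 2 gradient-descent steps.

(1.53442048, 2.104384)

∇J = (4r³ - 4rs + 2r - 2, -2r² + 2s)
Step 1: at (2, 2), ∇J = (18, -4) → (2, 2) − 0.02·(18, -4) = (1.64, 2.08)
Step 2: at (1.64, 2.08), ∇J = (5.278976, -1.2192) → (1.64, 2.08) − 0.02·(5.278976, -1.2192) = (1.53442048, 2.104384)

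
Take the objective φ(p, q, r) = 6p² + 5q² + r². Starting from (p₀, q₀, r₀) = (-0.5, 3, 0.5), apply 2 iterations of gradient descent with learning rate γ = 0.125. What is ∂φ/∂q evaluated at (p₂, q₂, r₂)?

1.875

∇φ = (12p, 10q, 2r)
(p₁, q₁, r₁) = (-0.5, 3, 0.5) − 0.125·(-6, 30, 1) = (0.25, -0.75, 0.375)
(p₂, q₂, r₂) = (0.25, -0.75, 0.375) − 0.125·(3, -7.5, 0.75) = (-0.125, 0.1875, 0.28125)
∂φ/∂q at (-0.125, 0.1875, 0.28125) = 1.875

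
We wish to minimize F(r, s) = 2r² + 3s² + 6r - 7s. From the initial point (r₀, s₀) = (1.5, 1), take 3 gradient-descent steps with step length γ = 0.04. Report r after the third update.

0.278112

∇F = (4r + 6, 6s - 7)
Step 1: at (1.5, 1), ∇F = (12, -1) → (1.5, 1) − 0.04·(12, -1) = (1.02, 1.04)
Step 2: at (1.02, 1.04), ∇F = (10.08, -0.76) → (1.02, 1.04) − 0.04·(10.08, -0.76) = (0.6168, 1.0704)
Step 3: at (0.6168, 1.0704), ∇F = (8.4672, -0.5776) → (0.6168, 1.0704) − 0.04·(8.4672, -0.5776) = (0.278112, 1.093504)
r = 0.278112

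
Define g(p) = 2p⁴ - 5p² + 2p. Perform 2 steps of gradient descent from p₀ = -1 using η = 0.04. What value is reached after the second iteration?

g′(p) = 8p³ - 10p + 2
Step 1: g′(-1) = 4; p₁ = -1 − 0.04·4 = -1.16
Step 2: g′(-1.16) = 1.112832; p₂ = -1.16 − 0.04·1.112832 = -1.20451328

-1.20451328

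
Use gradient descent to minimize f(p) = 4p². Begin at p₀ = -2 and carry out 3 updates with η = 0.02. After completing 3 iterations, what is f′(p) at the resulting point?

f′(p) = 8p
p₁ = -2 − 0.02·(-16) = -1.68
p₂ = -1.68 − 0.02·(-13.44) = -1.4112
p₃ = -1.4112 − 0.02·(-11.2896) = -1.185408
f′(p) at (-1.185408) = -9.483264

-9.483264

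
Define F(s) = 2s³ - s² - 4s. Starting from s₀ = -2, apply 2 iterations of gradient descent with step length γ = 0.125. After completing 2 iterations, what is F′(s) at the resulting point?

3646.5

F′(s) = 6s² - 2s - 4
Step 1: F′(-2) = 24; s₁ = -2 − 0.125·24 = -5
Step 2: F′(-5) = 156; s₂ = -5 − 0.125·156 = -24.5
F′(s) at (-24.5) = 3646.5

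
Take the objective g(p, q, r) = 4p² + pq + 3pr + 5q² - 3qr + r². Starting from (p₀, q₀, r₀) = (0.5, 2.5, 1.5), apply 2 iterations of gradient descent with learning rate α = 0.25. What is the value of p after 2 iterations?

∇g = (8p + q + 3r, p + 10q - 3r, 3p - 3q + 2r)
(p₁, q₁, r₁) = (0.5, 2.5, 1.5) − 0.25·(11, 21, -3) = (-2.25, -2.75, 2.25)
(p₂, q₂, r₂) = (-2.25, -2.75, 2.25) − 0.25·(-14, -36.5, 6) = (1.25, 6.375, 0.75)
p = 1.25

1.25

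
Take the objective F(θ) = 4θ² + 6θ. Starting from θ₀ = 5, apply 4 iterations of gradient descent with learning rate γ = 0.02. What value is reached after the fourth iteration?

2.11276032

F′(θ) = 8θ + 6
θ₁ = 5 − 0.02·46 = 4.08
θ₂ = 4.08 − 0.02·38.64 = 3.3072
θ₃ = 3.3072 − 0.02·32.4576 = 2.658048
θ₄ = 2.658048 − 0.02·27.264384 = 2.11276032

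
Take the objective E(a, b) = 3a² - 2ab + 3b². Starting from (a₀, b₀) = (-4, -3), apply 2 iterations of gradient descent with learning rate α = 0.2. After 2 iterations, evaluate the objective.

∇E = (6a - 2b, -2a + 6b)
(a₁, b₁) = (-4, -3) − 0.2·(-18, -10) = (-0.4, -1)
(a₂, b₂) = (-0.4, -1) − 0.2·(-0.4, -5.2) = (-0.32, 0.04)
E(-0.32, 0.04) = 0.3376

0.3376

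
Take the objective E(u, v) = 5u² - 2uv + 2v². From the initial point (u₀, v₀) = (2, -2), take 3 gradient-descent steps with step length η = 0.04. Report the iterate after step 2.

(0.5024, -1.1936)

∇E = (10u - 2v, -2u + 4v)
(u₁, v₁) = (2, -2) − 0.04·(24, -12) = (1.04, -1.52)
(u₂, v₂) = (1.04, -1.52) − 0.04·(13.44, -8.16) = (0.5024, -1.1936)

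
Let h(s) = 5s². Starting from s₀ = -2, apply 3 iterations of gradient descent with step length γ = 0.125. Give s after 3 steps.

0.03125

h′(s) = 10s
Step 1: h′(-2) = -20; s₁ = -2 − 0.125·(-20) = 0.5
Step 2: h′(0.5) = 5; s₂ = 0.5 − 0.125·5 = -0.125
Step 3: h′(-0.125) = -1.25; s₃ = -0.125 − 0.125·(-1.25) = 0.03125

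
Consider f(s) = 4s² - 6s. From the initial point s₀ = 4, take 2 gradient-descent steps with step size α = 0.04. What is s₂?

f′(s) = 8s - 6
s₁ = 4 − 0.04·26 = 2.96
s₂ = 2.96 − 0.04·17.68 = 2.2528

2.2528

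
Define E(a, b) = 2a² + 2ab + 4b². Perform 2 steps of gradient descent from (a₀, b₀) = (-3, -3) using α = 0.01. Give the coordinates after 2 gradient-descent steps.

(-2.6532, -2.4276)

∇E = (4a + 2b, 2a + 8b)
Step 1: at (-3, -3), ∇E = (-18, -30) → (-3, -3) − 0.01·(-18, -30) = (-2.82, -2.7)
Step 2: at (-2.82, -2.7), ∇E = (-16.68, -27.24) → (-2.82, -2.7) − 0.01·(-16.68, -27.24) = (-2.6532, -2.4276)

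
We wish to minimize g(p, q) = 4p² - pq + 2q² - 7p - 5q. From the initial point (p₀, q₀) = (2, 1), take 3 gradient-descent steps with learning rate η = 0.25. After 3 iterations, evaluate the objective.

∇g = (8p - q - 7, -p + 4q - 5)
Step 1: at (2, 1), ∇g = (8, -3) → (2, 1) − 0.25·(8, -3) = (0, 1.75)
Step 2: at (0, 1.75), ∇g = (-8.75, 2) → (0, 1.75) − 0.25·(-8.75, 2) = (2.1875, 1.25)
Step 3: at (2.1875, 1.25), ∇g = (9.25, -2.1875) → (2.1875, 1.25) − 0.25·(9.25, -2.1875) = (-0.125, 1.796875)
g(-0.125, 1.796875) = -1.36474609375

-1.36474609375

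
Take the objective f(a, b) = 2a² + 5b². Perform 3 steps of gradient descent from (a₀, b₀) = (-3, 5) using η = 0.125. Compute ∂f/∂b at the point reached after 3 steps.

∇f = (4a, 10b)
(a₁, b₁) = (-3, 5) − 0.125·(-12, 50) = (-1.5, -1.25)
(a₂, b₂) = (-1.5, -1.25) − 0.125·(-6, -12.5) = (-0.75, 0.3125)
(a₃, b₃) = (-0.75, 0.3125) − 0.125·(-3, 3.125) = (-0.375, -0.078125)
∂f/∂b at (-0.375, -0.078125) = -0.78125

-0.78125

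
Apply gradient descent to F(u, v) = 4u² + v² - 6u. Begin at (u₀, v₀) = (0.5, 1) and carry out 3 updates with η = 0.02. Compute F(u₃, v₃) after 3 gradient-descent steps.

∇F = (8u - 6, 2v)
Step 1: at (0.5, 1), ∇F = (-2, 2) → (0.5, 1) − 0.02·(-2, 2) = (0.54, 0.96)
Step 2: at (0.54, 0.96), ∇F = (-1.68, 1.92) → (0.54, 0.96) − 0.02·(-1.68, 1.92) = (0.5736, 0.9216)
Step 3: at (0.5736, 0.9216), ∇F = (-1.4112, 1.8432) → (0.5736, 0.9216) − 0.02·(-1.4112, 1.8432) = (0.601824, 0.884736)
F(0.601824, 0.884736) = -1.3794177024

-1.3794177024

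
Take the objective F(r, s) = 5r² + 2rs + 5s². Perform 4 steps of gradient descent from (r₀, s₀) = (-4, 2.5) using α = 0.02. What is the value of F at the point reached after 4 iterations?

∇F = (10r + 2s, 2r + 10s)
Step 1: at (-4, 2.5), ∇F = (-35, 17) → (-4, 2.5) − 0.02·(-35, 17) = (-3.3, 2.16)
Step 2: at (-3.3, 2.16), ∇F = (-28.68, 15) → (-3.3, 2.16) − 0.02·(-28.68, 15) = (-2.7264, 1.86)
Step 3: at (-2.7264, 1.86), ∇F = (-23.544, 13.1472) → (-2.7264, 1.86) − 0.02·(-23.544, 13.1472) = (-2.25552, 1.597056)
Step 4: at (-2.25552, 1.597056), ∇F = (-19.361088, 11.45952) → (-2.25552, 1.597056) − 0.02·(-19.361088, 11.45952) = (-1.86829824, 1.3678656)
F(-1.86829824, 1.3678656) = 21.6968112801792

21.6968112801792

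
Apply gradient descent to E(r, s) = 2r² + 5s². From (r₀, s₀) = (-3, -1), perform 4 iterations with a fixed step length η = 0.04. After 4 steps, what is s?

-0.1296

∇E = (4r, 10s)
Step 1: at (-3, -1), ∇E = (-12, -10) → (-3, -1) − 0.04·(-12, -10) = (-2.52, -0.6)
Step 2: at (-2.52, -0.6), ∇E = (-10.08, -6) → (-2.52, -0.6) − 0.04·(-10.08, -6) = (-2.1168, -0.36)
Step 3: at (-2.1168, -0.36), ∇E = (-8.4672, -3.6) → (-2.1168, -0.36) − 0.04·(-8.4672, -3.6) = (-1.778112, -0.216)
Step 4: at (-1.778112, -0.216), ∇E = (-7.112448, -2.16) → (-1.778112, -0.216) − 0.04·(-7.112448, -2.16) = (-1.49361408, -0.1296)
s = -0.1296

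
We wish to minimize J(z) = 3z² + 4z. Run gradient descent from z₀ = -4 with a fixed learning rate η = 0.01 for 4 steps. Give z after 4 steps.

J′(z) = 6z + 4
Step 1: J′(-4) = -20; z₁ = -4 − 0.01·(-20) = -3.8
Step 2: J′(-3.8) = -18.8; z₂ = -3.8 − 0.01·(-18.8) = -3.612
Step 3: J′(-3.612) = -17.672; z₃ = -3.612 − 0.01·(-17.672) = -3.43528
Step 4: J′(-3.43528) = -16.61168; z₄ = -3.43528 − 0.01·(-16.61168) = -3.2691632

-3.2691632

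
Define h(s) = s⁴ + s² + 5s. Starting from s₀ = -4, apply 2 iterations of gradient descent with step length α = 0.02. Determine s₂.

0.90135744

h′(s) = 4s³ + 2s + 5
Step 1: h′(-4) = -259; s₁ = -4 − 0.02·(-259) = 1.18
Step 2: h′(1.18) = 13.932128; s₂ = 1.18 − 0.02·13.932128 = 0.90135744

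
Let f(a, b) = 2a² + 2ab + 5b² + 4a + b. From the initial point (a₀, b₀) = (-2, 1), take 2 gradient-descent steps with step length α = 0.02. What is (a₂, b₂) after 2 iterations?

(-1.9176, 0.7464)

∇f = (4a + 2b + 4, 2a + 10b + 1)
Step 1: at (-2, 1), ∇f = (-2, 7) → (-2, 1) − 0.02·(-2, 7) = (-1.96, 0.86)
Step 2: at (-1.96, 0.86), ∇f = (-2.12, 5.68) → (-1.96, 0.86) − 0.02·(-2.12, 5.68) = (-1.9176, 0.7464)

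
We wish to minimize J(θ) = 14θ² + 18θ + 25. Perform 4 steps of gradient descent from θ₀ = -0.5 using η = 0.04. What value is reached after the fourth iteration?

J′(θ) = 28θ + 18
θ₁ = -0.5 − 0.04·4 = -0.66
θ₂ = -0.66 − 0.04·(-0.48) = -0.6408
θ₃ = -0.6408 − 0.04·0.0576 = -0.643104
θ₄ = -0.643104 − 0.04·(-0.006912) = -0.64282752

-0.64282752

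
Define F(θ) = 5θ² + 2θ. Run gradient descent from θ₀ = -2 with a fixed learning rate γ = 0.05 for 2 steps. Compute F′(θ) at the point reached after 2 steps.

-4.5

F′(θ) = 10θ + 2
Step 1: F′(-2) = -18; θ₁ = -2 − 0.05·(-18) = -1.1
Step 2: F′(-1.1) = -9; θ₂ = -1.1 − 0.05·(-9) = -0.65
F′(θ) at (-0.65) = -4.5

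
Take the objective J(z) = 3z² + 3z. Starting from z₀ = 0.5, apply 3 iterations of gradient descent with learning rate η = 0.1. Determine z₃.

J′(z) = 6z + 3
Step 1: J′(0.5) = 6; z₁ = 0.5 − 0.1·6 = -0.1
Step 2: J′(-0.1) = 2.4; z₂ = -0.1 − 0.1·2.4 = -0.34
Step 3: J′(-0.34) = 0.96; z₃ = -0.34 − 0.1·0.96 = -0.436

-0.436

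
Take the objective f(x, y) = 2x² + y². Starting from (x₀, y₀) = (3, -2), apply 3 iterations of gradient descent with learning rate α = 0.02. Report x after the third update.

∇f = (4x, 2y)
Step 1: at (3, -2), ∇f = (12, -4) → (3, -2) − 0.02·(12, -4) = (2.76, -1.92)
Step 2: at (2.76, -1.92), ∇f = (11.04, -3.84) → (2.76, -1.92) − 0.02·(11.04, -3.84) = (2.5392, -1.8432)
Step 3: at (2.5392, -1.8432), ∇f = (10.1568, -3.6864) → (2.5392, -1.8432) − 0.02·(10.1568, -3.6864) = (2.336064, -1.769472)
x = 2.336064

2.336064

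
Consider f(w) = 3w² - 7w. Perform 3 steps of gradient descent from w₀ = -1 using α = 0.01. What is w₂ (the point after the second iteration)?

-0.7478

f′(w) = 6w - 7
w₁ = -1 − 0.01·(-13) = -0.87
w₂ = -0.87 − 0.01·(-12.22) = -0.7478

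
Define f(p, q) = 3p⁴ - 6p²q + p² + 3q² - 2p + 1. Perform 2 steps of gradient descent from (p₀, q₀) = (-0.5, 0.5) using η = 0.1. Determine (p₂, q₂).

(-0.17555, 0.2135)

∇f = (12p³ - 12pq + 2p - 2, -6p² + 6q)
(p₁, q₁) = (-0.5, 0.5) − 0.1·(-1.5, 1.5) = (-0.35, 0.35)
(p₂, q₂) = (-0.35, 0.35) − 0.1·(-1.7445, 1.365) = (-0.17555, 0.2135)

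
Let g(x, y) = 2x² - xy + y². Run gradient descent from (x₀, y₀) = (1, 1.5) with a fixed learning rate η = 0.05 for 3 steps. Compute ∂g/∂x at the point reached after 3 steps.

1.512875

∇g = (4x - y, -x + 2y)
(x₁, y₁) = (1, 1.5) − 0.05·(2.5, 2) = (0.875, 1.4)
(x₂, y₂) = (0.875, 1.4) − 0.05·(2.1, 1.925) = (0.77, 1.30375)
(x₃, y₃) = (0.77, 1.30375) − 0.05·(1.77625, 1.8375) = (0.6811875, 1.211875)
∂g/∂x at (0.6811875, 1.211875) = 1.512875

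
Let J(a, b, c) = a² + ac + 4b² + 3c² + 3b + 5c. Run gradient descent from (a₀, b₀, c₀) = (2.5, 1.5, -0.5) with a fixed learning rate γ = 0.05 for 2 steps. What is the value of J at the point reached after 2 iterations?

∇J = (2a + c, 8b + 3, a + 6c + 5)
(a₁, b₁, c₁) = (2.5, 1.5, -0.5) − 0.05·(4.5, 15, 4.5) = (2.275, 0.75, -0.725)
(a₂, b₂, c₂) = (2.275, 0.75, -0.725) − 0.05·(3.825, 9, 2.925) = (2.08375, 0.3, -0.87125)
J(2.08375, 0.3, -0.87125) = 1.7075265625

1.7075265625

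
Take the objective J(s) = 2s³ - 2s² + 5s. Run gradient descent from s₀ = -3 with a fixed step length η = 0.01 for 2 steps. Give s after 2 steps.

J′(s) = 6s² - 4s + 5
s₁ = -3 − 0.01·71 = -3.71
s₂ = -3.71 − 0.01·102.4246 = -4.734246

-4.734246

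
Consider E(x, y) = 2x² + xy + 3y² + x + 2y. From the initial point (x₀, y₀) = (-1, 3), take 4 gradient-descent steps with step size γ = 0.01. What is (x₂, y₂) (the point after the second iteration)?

(-0.9981, 2.6314)

∇E = (4x + y + 1, x + 6y + 2)
(x₁, y₁) = (-1, 3) − 0.01·(0, 19) = (-1, 2.81)
(x₂, y₂) = (-1, 2.81) − 0.01·(-0.19, 17.86) = (-0.9981, 2.6314)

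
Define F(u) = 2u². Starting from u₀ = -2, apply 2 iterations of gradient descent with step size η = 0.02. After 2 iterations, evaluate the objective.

F′(u) = 4u
u₁ = -2 − 0.02·(-8) = -1.84
u₂ = -1.84 − 0.02·(-7.36) = -1.6928
F(-1.6928) = 5.73114368

5.73114368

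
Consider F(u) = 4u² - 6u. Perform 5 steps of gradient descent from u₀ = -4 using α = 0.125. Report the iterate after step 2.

F′(u) = 8u - 6
Step 1: F′(-4) = -38; u₁ = -4 − 0.125·(-38) = 0.75
Step 2: F′(0.75) = 0; u₂ = 0.75 − 0.125·0 = 0.75

0.75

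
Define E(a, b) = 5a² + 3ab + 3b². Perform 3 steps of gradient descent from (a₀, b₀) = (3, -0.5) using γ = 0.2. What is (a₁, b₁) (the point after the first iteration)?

(-2.7, -1.7)

∇E = (10a + 3b, 3a + 6b)
Step 1: at (3, -0.5), ∇E = (28.5, 6) → (3, -0.5) − 0.2·(28.5, 6) = (-2.7, -1.7)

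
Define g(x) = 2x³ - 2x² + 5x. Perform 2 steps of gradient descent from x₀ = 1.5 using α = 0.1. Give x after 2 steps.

g′(x) = 6x² - 4x + 5
x₁ = 1.5 − 0.1·12.5 = 0.25
x₂ = 0.25 − 0.1·4.375 = -0.1875

-0.1875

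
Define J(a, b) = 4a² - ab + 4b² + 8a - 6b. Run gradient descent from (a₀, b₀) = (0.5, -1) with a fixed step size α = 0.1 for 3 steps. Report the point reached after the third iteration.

(-0.922, 0.6305)

∇J = (8a - b + 8, -a + 8b - 6)
Step 1: at (0.5, -1), ∇J = (13, -14.5) → (0.5, -1) − 0.1·(13, -14.5) = (-0.8, 0.45)
Step 2: at (-0.8, 0.45), ∇J = (1.15, -1.6) → (-0.8, 0.45) − 0.1·(1.15, -1.6) = (-0.915, 0.61)
Step 3: at (-0.915, 0.61), ∇J = (0.07, -0.205) → (-0.915, 0.61) − 0.1·(0.07, -0.205) = (-0.922, 0.6305)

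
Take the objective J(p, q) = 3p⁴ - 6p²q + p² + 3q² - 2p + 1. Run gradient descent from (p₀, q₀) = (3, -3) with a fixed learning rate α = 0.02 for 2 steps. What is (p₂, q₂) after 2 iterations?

(41.60618752, 2.553408)

∇J = (12p³ - 12pq + 2p - 2, -6p² + 6q)
(p₁, q₁) = (3, -3) − 0.02·(436, -72) = (-5.72, -1.56)
(p₂, q₂) = (-5.72, -1.56) − 0.02·(-2366.309376, -205.6704) = (41.60618752, 2.553408)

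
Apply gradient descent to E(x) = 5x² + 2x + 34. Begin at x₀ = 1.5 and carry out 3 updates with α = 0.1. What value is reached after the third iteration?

E′(x) = 10x + 2
Step 1: E′(1.5) = 17; x₁ = 1.5 − 0.1·17 = -0.2
Step 2: E′(-0.2) = 0; x₂ = -0.2 − 0.1·0 = -0.2
Step 3: E′(-0.2) = 0; x₃ = -0.2 − 0.1·0 = -0.2

-0.2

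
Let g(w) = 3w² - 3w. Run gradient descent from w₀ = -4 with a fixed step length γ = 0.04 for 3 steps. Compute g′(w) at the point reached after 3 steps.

g′(w) = 6w - 3
Step 1: g′(-4) = -27; w₁ = -4 − 0.04·(-27) = -2.92
Step 2: g′(-2.92) = -20.52; w₂ = -2.92 − 0.04·(-20.52) = -2.0992
Step 3: g′(-2.0992) = -15.5952; w₃ = -2.0992 − 0.04·(-15.5952) = -1.475392
g′(w) at (-1.475392) = -11.852352

-11.852352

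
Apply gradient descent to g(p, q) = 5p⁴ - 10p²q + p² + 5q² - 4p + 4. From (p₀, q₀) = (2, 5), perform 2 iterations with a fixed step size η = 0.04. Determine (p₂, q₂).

∇g = (20p³ - 20pq + 2p - 4, -10p² + 10q)
(p₁, q₁) = (2, 5) − 0.04·(-40, 10) = (3.6, 4.6)
(p₂, q₂) = (3.6, 4.6) − 0.04·(605.12, -83.6) = (-20.6048, 7.944)

(-20.6048, 7.944)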